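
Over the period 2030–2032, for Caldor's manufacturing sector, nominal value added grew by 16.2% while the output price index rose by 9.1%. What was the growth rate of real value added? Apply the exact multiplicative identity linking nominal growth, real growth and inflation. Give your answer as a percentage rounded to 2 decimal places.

6.51%

(1 + g_nom) = (1 + g_real)(1 + π), so g_real = 1.1620 / 1.0910 − 1 = 0.06508.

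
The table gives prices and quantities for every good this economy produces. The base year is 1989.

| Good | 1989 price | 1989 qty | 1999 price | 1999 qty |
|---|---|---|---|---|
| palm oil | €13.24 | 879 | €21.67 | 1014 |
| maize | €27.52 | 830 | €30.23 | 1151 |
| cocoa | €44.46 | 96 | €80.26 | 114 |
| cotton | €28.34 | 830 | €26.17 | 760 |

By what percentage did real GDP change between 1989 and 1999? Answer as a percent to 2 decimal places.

15.16%

Real GDP 1989 = Nominal GDP 1989 = 13.24·879 + 27.52·830 + 44.46·96 + 28.34·830 = 62269.92.
Real GDP 1999 (at 1989 prices) = 13.24·1014 + 27.52·1151 + 44.46·114 + 28.34·760 = 71707.72.
Real growth = 71707.72/62269.92 − 1 = 0.1516.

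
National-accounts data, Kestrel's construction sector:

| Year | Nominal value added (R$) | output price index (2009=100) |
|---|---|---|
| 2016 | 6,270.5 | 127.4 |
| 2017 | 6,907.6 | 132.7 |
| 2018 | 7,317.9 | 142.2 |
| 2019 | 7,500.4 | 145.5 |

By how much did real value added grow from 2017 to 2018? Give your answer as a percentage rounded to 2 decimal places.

Real value added 2017 = 6907.6/1.327 = 5205.43.
Real value added 2018 = 7317.9/1.422 = 5146.20.
Change = 5146.20/5205.43 − 1 = -0.0114.

-1.14%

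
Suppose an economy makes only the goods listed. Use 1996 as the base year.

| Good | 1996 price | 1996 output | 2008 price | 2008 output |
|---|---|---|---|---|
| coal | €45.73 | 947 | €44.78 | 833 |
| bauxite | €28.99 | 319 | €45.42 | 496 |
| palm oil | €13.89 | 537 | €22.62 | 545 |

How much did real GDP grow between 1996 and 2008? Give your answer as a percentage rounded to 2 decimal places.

0.05%

Real GDP 1996 = Nominal GDP 1996 = 45.73·947 + 28.99·319 + 13.89·537 = 60013.05.
Real GDP 2008 (at 1996 prices) = 45.73·833 + 28.99·496 + 13.89·545 = 60042.18.
Real growth = 60042.18/60013.05 − 1 = 0.0005.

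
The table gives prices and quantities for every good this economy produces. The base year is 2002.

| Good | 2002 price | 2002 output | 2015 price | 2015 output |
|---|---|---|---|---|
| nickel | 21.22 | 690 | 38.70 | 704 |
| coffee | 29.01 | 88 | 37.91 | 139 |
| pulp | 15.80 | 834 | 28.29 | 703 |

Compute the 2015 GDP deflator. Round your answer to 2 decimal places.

174.22

Nominal GDP 2015 = 38.70·704 + 37.91·139 + 28.29·703 = 52402.16.
Real GDP 2015 (at 2002 prices) = 21.22·704 + 29.01·139 + 15.80·703 = 30078.67.
Deflator = Nominal/Real × 100 = 52402.16/30078.67 × 100 = 174.217.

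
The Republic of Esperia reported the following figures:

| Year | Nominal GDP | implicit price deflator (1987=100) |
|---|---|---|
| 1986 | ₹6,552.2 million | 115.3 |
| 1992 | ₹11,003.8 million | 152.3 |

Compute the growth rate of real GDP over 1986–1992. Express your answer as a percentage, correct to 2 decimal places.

27.14%

Deflate each year: 1986 → 6552.2/1.153 = 5682.74; 1992 → 11003.8/1.523 = 7225.08.
So real GDP changed by 7225.08/5682.74 − 1 = 0.2714, i.e. 27.14%.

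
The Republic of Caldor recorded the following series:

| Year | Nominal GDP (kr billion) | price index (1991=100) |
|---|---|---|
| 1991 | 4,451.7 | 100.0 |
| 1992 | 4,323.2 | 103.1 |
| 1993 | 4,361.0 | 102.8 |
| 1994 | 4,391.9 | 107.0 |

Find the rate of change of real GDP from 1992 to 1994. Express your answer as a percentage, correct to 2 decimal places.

Real GDP 1992 = 4323.2/1.031 = 4193.21.
Real GDP 1994 = 4391.9/1.070 = 4104.58.
Change = 4104.58/4193.21 − 1 = -0.0211.

-2.11%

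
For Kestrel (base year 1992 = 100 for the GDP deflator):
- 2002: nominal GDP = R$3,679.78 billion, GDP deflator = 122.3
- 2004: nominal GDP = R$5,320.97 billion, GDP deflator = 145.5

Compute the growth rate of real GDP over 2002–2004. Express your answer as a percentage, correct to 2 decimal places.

21.54%

Real GDP 2002 = 3679.78 / 1.223 = 3008.81.
Real GDP 2004 = 5320.97 / 1.455 = 3657.02.
Real growth = 3657.02 / 3008.81 − 1 = 0.2154.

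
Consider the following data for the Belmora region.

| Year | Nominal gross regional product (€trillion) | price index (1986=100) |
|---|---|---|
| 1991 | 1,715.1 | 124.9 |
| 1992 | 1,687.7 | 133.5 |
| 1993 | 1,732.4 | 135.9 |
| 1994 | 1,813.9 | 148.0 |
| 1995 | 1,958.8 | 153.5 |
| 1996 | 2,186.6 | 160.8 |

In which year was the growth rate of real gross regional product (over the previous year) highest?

1992: real = 1687.7/1.335 = 1264.19; growth vs 1991 (1373.18) = -7.94%.
1993: real = 1732.4/1.359 = 1274.76; growth vs 1992 (1264.19) = 0.84%.
1994: real = 1813.9/1.480 = 1225.61; growth vs 1993 (1274.76) = -3.86%.
1995: real = 1958.8/1.535 = 1276.09; growth vs 1994 (1225.61) = 4.12%.
1996: real = 2186.6/1.608 = 1359.83; growth vs 1995 (1276.09) = 6.56%.

1996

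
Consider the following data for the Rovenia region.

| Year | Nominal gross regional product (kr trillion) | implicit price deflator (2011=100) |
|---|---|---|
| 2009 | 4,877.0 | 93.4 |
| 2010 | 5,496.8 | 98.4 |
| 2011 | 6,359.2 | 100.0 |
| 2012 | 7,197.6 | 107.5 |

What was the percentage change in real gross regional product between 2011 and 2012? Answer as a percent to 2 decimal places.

Real gross regional product 2011 = 6359.2/1.000 = 6359.20.
Real gross regional product 2012 = 7197.6/1.075 = 6695.44.
Change = 6695.44/6359.20 − 1 = 0.0529.

5.29%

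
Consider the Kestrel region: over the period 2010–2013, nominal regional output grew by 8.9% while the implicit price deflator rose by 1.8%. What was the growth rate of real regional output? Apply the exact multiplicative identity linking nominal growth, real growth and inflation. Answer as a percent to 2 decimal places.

(1 + g_nom) = (1 + g_real)(1 + π), so g_real = 1.0890 / 1.0180 − 1 = 0.06974.

6.97%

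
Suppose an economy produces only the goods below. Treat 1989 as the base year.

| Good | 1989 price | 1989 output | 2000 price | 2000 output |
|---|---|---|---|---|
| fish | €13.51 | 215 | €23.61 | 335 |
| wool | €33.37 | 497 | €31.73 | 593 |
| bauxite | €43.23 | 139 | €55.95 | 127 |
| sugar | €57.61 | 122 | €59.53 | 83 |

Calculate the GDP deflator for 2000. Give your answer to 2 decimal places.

112.10

Nominal GDP 2000 = 23.61·335 + 31.73·593 + 55.95·127 + 59.53·83 = 38771.88.
Real GDP 2000 (at 1989 prices) = 13.51·335 + 33.37·593 + 43.23·127 + 57.61·83 = 34586.10.
Deflator = Nominal/Real × 100 = 38771.88/34586.10 × 100 = 112.102.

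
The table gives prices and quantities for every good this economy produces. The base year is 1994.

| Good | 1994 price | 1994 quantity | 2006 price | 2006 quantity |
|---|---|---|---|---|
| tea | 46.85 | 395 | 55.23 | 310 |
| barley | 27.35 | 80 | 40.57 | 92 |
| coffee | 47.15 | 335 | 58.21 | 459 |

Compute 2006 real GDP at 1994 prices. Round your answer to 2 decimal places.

38681.55

Real GDP 2006 = Σ (p_1994 × q_2006) = 46.85·310 + 27.35·92 + 47.15·459 = 38681.55.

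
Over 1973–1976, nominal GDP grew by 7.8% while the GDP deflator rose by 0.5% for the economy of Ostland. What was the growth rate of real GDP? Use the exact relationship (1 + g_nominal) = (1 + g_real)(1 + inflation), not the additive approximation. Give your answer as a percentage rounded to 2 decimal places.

(1 + g_nom) = (1 + g_real)(1 + π), so g_real = 1.0780 / 1.0050 − 1 = 0.07264.

7.26%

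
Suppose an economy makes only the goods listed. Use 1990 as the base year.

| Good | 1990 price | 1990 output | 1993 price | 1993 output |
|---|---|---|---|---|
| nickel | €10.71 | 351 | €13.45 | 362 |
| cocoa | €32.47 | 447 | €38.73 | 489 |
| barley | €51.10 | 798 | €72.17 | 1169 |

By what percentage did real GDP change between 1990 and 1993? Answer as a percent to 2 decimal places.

34.61%

Real GDP 1990 = Nominal GDP 1990 = 10.71·351 + 32.47·447 + 51.10·798 = 59051.10.
Real GDP 1993 (at 1990 prices) = 10.71·362 + 32.47·489 + 51.10·1169 = 79490.75.
Real growth = 79490.75/59051.10 − 1 = 0.3461.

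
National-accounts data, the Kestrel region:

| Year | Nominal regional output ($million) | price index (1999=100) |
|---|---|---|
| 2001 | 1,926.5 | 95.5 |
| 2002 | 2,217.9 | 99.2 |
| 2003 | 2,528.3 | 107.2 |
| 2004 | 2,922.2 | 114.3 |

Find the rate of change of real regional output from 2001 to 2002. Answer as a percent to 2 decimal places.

Real regional output 2001 = 1926.5/0.955 = 2017.28.
Real regional output 2002 = 2217.9/0.992 = 2235.79.
Change = 2235.79/2017.28 − 1 = 0.1083.

10.83%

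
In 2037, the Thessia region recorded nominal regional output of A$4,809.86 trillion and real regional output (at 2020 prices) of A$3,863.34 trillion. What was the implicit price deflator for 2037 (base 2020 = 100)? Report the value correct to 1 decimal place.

124.5

implicit price deflator = (Nominal / Real) × 100 = 4809.86 / 3863.34 × 100 = 124.50.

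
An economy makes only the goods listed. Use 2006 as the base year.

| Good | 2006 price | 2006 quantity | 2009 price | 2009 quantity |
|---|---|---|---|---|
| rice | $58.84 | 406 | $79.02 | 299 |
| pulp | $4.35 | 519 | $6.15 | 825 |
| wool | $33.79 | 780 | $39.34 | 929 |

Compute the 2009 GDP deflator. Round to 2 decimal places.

124.11

Nominal GDP 2009 = 79.02·299 + 6.15·825 + 39.34·929 = 65247.59.
Real GDP 2009 (at 2006 prices) = 58.84·299 + 4.35·825 + 33.79·929 = 52572.82.
Deflator = Nominal/Real × 100 = 65247.59/52572.82 × 100 = 124.109.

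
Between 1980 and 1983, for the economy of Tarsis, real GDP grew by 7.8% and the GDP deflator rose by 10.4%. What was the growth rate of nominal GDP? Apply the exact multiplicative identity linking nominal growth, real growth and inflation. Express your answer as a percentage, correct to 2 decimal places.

19.01%

(1 + g_nom) = (1 + g_real)(1 + π) = 1.0780 × 1.1040 = 1.19011.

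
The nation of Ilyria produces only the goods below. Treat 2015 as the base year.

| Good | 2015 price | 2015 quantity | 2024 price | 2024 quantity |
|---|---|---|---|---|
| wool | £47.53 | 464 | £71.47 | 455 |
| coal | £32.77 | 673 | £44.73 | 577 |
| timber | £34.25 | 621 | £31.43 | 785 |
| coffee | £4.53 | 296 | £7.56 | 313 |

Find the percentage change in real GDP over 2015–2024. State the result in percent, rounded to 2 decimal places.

Real GDP 2015 = Nominal GDP 2015 = 47.53·464 + 32.77·673 + 34.25·621 + 4.53·296 = 66718.26.
Real GDP 2024 (at 2015 prices) = 47.53·455 + 32.77·577 + 34.25·785 + 4.53·313 = 68838.58.
Real growth = 68838.58/66718.26 − 1 = 0.0318.

3.18%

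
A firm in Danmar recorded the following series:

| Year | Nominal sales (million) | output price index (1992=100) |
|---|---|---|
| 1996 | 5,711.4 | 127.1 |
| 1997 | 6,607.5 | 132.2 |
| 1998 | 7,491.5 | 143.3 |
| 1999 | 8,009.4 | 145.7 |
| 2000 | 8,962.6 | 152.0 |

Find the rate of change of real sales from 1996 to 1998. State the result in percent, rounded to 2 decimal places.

16.34%

Real sales 1996 = 5711.4/1.271 = 4493.63.
Real sales 1998 = 7491.5/1.433 = 5227.84.
Change = 5227.84/4493.63 − 1 = 0.1634.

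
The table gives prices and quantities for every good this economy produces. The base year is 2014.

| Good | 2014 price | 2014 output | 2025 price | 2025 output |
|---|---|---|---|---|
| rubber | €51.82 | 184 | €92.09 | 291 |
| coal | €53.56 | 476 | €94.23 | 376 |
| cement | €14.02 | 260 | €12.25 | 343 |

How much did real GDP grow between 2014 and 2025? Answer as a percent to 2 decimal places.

Real GDP 2014 = Nominal GDP 2014 = 51.82·184 + 53.56·476 + 14.02·260 = 38674.64.
Real GDP 2025 (at 2014 prices) = 51.82·291 + 53.56·376 + 14.02·343 = 40027.04.
Real growth = 40027.04/38674.64 − 1 = 0.0350.

3.50%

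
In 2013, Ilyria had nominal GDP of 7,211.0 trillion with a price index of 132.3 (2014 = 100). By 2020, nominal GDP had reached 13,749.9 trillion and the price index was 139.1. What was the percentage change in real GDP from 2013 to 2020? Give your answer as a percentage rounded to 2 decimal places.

81.36%

Real GDP 2013 = 7211.0 / 1.323 = 5450.49.
Real GDP 2020 = 13749.9 / 1.391 = 9884.90.
Real growth = 9884.90 / 5450.49 − 1 = 0.8136.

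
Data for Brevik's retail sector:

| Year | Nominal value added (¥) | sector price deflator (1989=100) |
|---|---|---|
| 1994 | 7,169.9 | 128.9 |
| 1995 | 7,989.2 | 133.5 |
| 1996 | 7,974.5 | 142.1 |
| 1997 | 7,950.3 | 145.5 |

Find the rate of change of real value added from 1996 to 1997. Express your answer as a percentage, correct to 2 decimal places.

-2.63%

Real value added 1996 = 7974.5/1.421 = 5611.89.
Real value added 1997 = 7950.3/1.455 = 5464.12.
Change = 5464.12/5611.89 − 1 = -0.0263.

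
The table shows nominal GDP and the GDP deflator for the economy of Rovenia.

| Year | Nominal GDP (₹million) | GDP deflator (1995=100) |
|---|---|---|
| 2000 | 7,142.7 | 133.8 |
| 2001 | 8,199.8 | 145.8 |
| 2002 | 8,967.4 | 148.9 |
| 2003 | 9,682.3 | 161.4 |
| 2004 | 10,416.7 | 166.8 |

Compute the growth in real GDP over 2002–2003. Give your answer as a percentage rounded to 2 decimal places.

-0.39%

Real GDP 2002 = 8967.4/1.489 = 6022.43.
Real GDP 2003 = 9682.3/1.614 = 5998.95.
Change = 5998.95/6022.43 − 1 = -0.0039.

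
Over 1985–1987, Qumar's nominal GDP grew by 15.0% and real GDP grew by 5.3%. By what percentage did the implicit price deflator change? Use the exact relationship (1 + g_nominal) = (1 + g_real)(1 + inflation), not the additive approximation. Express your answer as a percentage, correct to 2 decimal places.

(1 + g_nom) = (1 + g_real)(1 + π), so π = 1.1500 / 1.0530 − 1 = 0.09212.

9.21%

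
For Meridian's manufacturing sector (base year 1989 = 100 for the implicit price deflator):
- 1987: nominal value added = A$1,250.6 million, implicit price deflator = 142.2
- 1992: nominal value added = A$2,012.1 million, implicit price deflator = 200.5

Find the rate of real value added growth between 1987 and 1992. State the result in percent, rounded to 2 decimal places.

Deflate each year: 1987 → 1250.6/1.422 = 879.47; 1992 → 2012.1/2.005 = 1003.54.
So real value added changed by 1003.54/879.47 − 1 = 0.1411, i.e. 14.11%.

14.11%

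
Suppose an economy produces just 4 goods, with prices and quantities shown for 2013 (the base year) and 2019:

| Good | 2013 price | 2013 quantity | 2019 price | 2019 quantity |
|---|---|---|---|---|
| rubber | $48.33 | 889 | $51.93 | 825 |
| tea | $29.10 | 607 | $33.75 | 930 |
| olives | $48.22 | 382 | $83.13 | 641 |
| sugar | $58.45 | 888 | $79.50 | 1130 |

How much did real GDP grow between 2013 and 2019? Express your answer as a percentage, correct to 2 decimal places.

25.15%

Real GDP 2013 = Nominal GDP 2013 = 48.33·889 + 29.10·607 + 48.22·382 + 58.45·888 = 130952.71.
Real GDP 2019 (at 2013 prices) = 48.33·825 + 29.10·930 + 48.22·641 + 58.45·1130 = 163892.77.
Real growth = 163892.77/130952.71 − 1 = 0.2515.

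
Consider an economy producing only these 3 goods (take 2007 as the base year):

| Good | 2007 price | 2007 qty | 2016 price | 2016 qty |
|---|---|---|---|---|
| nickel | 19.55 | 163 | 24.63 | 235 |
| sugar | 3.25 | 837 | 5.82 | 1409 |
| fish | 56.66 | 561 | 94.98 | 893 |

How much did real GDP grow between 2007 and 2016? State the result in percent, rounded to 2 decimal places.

Real GDP 2007 = Nominal GDP 2007 = 19.55·163 + 3.25·837 + 56.66·561 = 37693.16.
Real GDP 2016 (at 2007 prices) = 19.55·235 + 3.25·1409 + 56.66·893 = 59770.88.
Real growth = 59770.88/37693.16 − 1 = 0.5857.

58.57%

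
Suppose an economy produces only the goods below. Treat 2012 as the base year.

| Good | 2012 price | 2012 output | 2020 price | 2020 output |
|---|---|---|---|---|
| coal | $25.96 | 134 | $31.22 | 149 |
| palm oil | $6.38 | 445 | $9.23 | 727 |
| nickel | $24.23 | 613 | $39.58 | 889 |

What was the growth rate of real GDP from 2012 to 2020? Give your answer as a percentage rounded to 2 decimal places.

41.93%

Real GDP 2012 = Nominal GDP 2012 = 25.96·134 + 6.38·445 + 24.23·613 = 21170.73.
Real GDP 2020 (at 2012 prices) = 25.96·149 + 6.38·727 + 24.23·889 = 30046.77.
Real growth = 30046.77/21170.73 − 1 = 0.4193.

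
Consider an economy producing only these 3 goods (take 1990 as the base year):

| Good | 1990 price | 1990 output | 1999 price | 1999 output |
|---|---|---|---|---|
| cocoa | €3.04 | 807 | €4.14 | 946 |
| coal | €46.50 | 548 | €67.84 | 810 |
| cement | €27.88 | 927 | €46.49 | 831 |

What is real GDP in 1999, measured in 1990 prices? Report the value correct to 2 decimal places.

€63709.12

Real GDP 1999 = Σ (p_1990 × q_1999) = 3.04·946 + 46.50·810 + 27.88·831 = 63709.12.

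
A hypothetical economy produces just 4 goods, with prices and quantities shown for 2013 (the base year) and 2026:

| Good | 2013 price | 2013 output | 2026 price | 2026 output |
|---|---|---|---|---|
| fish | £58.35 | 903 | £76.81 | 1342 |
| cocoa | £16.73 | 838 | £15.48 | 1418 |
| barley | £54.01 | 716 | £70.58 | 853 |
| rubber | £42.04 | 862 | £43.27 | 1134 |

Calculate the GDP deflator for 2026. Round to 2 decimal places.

Nominal GDP 2026 = 76.81·1342 + 15.48·1418 + 70.58·853 + 43.27·1134 = 234302.58.
Real GDP 2026 (at 2013 prices) = 58.35·1342 + 16.73·1418 + 54.01·853 + 42.04·1134 = 195772.73.
Deflator = Nominal/Real × 100 = 234302.58/195772.73 × 100 = 119.681.

119.68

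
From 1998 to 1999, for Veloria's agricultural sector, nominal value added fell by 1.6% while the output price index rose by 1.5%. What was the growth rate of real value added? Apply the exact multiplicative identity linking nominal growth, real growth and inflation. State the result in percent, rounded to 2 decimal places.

(1 + g_nom) = (1 + g_real)(1 + π), so g_real = 0.9840 / 1.0150 − 1 = -0.03054.

-3.05%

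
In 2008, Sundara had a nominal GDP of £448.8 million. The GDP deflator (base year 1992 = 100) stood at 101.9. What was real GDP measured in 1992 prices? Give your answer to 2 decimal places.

Real GDP = Nominal / (GDP deflator/100) = 448.8 / 1.019 = 440.43.

£440.43 million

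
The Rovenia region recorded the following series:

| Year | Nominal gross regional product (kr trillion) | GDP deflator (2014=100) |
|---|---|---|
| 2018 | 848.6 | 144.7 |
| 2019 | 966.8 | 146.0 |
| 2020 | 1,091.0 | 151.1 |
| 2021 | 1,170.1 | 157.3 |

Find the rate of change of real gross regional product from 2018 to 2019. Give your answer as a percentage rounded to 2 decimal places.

Real gross regional product 2018 = 848.6/1.447 = 586.45.
Real gross regional product 2019 = 966.8/1.460 = 662.19.
Change = 662.19/586.45 − 1 = 0.1291.

12.91%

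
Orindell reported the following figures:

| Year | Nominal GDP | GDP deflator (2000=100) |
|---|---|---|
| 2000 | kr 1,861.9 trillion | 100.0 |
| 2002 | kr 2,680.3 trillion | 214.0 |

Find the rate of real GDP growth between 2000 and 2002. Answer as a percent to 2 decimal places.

Real GDP 2000 = 1861.9 / 1.000 = 1861.90.
Real GDP 2002 = 2680.3 / 2.140 = 1252.48.
Real growth = 1252.48 / 1861.90 − 1 = -0.3273.

-32.73%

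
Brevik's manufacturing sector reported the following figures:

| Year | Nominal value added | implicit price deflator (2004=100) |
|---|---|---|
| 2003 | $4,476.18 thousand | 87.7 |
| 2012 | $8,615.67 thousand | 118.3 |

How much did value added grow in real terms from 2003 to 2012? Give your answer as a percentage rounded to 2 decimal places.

42.69%

Deflate each year: 2003 → 4476.18/0.877 = 5103.97; 2012 → 8615.67/1.183 = 7282.90.
So real value added changed by 7282.90/5103.97 − 1 = 0.4269, i.e. 42.69%.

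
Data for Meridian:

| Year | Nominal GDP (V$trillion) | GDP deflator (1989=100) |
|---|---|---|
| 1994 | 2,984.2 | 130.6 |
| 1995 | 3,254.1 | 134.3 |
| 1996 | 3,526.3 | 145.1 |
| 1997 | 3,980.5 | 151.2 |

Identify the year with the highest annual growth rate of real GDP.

1995: real = 3254.1/1.343 = 2423.01; growth vs 1994 (2284.99) = 6.04%.
1996: real = 3526.3/1.451 = 2430.25; growth vs 1995 (2423.01) = 0.30%.
1997: real = 3980.5/1.512 = 2632.61; growth vs 1996 (2430.25) = 8.33%.

1997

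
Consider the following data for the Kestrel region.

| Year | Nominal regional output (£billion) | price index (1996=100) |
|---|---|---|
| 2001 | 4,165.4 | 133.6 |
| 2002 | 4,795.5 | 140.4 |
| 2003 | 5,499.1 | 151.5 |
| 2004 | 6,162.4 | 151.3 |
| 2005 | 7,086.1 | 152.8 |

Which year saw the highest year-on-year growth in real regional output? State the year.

2005

2002: real = 4795.5/1.404 = 3415.60; growth vs 2001 (3117.81) = 9.55%.
2003: real = 5499.1/1.515 = 3629.77; growth vs 2002 (3415.60) = 6.27%.
2004: real = 6162.4/1.513 = 4072.97; growth vs 2003 (3629.77) = 12.21%.
2005: real = 7086.1/1.528 = 4637.50; growth vs 2004 (4072.97) = 13.86%.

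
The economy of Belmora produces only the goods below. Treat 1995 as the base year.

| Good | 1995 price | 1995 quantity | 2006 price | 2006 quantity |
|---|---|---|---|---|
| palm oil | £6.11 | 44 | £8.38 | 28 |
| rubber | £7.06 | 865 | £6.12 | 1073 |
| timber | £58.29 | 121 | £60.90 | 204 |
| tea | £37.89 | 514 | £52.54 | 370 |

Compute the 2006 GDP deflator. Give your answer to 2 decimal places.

114.88

Nominal GDP 2006 = 8.38·28 + 6.12·1073 + 60.90·204 + 52.54·370 = 38664.80.
Real GDP 2006 (at 1995 prices) = 6.11·28 + 7.06·1073 + 58.29·204 + 37.89·370 = 33656.92.
Deflator = Nominal/Real × 100 = 38664.80/33656.92 × 100 = 114.879.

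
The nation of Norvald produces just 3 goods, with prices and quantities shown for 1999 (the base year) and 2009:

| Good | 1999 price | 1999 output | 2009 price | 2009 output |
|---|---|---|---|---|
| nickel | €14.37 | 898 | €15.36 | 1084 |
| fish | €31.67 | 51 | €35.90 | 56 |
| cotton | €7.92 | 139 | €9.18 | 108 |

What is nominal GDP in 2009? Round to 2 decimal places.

Nominal GDP 2009 = Σ (p_2009 × q_2009) = 15.36·1084 + 35.90·56 + 9.18·108 = 19652.08.

€19652.08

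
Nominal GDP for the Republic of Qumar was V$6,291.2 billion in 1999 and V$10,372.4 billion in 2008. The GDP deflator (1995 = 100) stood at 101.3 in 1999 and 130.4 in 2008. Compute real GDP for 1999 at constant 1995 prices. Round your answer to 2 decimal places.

V$6,210.46 billion

Real GDP = Nominal / (GDP deflator/100) = 6291.2 / 1.013 = 6210.46.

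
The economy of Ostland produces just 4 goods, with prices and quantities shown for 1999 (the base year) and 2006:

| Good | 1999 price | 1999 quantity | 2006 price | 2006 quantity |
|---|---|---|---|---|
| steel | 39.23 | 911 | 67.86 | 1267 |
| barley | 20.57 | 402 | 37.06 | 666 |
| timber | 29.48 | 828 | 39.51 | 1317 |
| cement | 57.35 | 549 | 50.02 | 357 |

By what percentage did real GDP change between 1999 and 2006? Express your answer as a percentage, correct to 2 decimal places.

Real GDP 1999 = Nominal GDP 1999 = 39.23·911 + 20.57·402 + 29.48·828 + 57.35·549 = 99902.26.
Real GDP 2006 (at 1999 prices) = 39.23·1267 + 20.57·666 + 29.48·1317 + 57.35·357 = 122703.14.
Real growth = 122703.14/99902.26 − 1 = 0.2282.

22.82%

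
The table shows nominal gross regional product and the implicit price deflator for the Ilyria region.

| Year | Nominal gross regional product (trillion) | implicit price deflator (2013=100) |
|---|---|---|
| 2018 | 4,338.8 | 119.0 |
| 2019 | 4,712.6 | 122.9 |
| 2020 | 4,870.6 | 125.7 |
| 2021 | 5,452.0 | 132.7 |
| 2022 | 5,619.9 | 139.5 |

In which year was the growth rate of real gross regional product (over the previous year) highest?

2019: real = 4712.6/1.229 = 3834.50; growth vs 2018 (3646.05) = 5.17%.
2020: real = 4870.6/1.257 = 3874.78; growth vs 2019 (3834.50) = 1.05%.
2021: real = 5452.0/1.327 = 4108.52; growth vs 2020 (3874.78) = 6.03%.
2022: real = 5619.9/1.395 = 4028.60; growth vs 2021 (4108.52) = -1.95%.

2021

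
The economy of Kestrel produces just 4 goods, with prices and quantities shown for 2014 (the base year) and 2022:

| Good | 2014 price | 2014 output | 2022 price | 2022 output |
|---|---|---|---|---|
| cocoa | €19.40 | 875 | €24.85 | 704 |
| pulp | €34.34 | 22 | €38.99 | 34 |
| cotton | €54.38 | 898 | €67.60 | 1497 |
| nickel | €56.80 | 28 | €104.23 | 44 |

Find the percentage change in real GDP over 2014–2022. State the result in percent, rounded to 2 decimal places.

Real GDP 2014 = Nominal GDP 2014 = 19.40·875 + 34.34·22 + 54.38·898 + 56.80·28 = 68154.12.
Real GDP 2022 (at 2014 prices) = 19.40·704 + 34.34·34 + 54.38·1497 + 56.80·44 = 98731.22.
Real growth = 98731.22/68154.12 − 1 = 0.4486.

44.86%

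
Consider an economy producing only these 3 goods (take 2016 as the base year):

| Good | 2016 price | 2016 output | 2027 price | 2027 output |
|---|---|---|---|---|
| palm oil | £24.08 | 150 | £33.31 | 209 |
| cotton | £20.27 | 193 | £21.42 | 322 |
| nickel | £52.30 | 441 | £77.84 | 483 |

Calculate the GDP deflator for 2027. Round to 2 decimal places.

139.75

Nominal GDP 2027 = 33.31·209 + 21.42·322 + 77.84·483 = 51455.75.
Real GDP 2027 (at 2016 prices) = 24.08·209 + 20.27·322 + 52.30·483 = 36820.56.
Deflator = Nominal/Real × 100 = 51455.75/36820.56 × 100 = 139.747.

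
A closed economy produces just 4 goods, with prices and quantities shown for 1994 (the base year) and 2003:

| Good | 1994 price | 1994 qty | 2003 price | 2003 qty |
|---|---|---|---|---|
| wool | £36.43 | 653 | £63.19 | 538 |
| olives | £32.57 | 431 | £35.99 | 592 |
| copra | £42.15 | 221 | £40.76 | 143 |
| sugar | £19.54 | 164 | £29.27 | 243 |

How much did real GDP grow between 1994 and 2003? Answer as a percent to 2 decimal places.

Real GDP 1994 = Nominal GDP 1994 = 36.43·653 + 32.57·431 + 42.15·221 + 19.54·164 = 50346.17.
Real GDP 2003 (at 1994 prices) = 36.43·538 + 32.57·592 + 42.15·143 + 19.54·243 = 49656.45.
Real growth = 49656.45/50346.17 − 1 = -0.0137.

-1.37%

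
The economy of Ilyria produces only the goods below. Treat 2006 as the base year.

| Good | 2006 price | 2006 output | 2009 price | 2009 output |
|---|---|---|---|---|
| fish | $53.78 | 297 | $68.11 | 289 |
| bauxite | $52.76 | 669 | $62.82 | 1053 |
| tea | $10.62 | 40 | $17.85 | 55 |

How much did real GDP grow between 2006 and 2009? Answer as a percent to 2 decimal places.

Real GDP 2006 = Nominal GDP 2006 = 53.78·297 + 52.76·669 + 10.62·40 = 51693.90.
Real GDP 2009 (at 2006 prices) = 53.78·289 + 52.76·1053 + 10.62·55 = 71682.80.
Real growth = 71682.80/51693.90 − 1 = 0.3867.

38.67%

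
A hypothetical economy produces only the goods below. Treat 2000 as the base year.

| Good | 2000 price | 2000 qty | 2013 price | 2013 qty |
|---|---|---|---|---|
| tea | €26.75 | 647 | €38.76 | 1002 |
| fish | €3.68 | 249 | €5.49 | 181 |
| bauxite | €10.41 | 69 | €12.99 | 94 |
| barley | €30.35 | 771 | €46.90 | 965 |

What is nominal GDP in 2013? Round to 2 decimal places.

€86310.77

Nominal GDP 2013 = Σ (p_2013 × q_2013) = 38.76·1002 + 5.49·181 + 12.99·94 + 46.90·965 = 86310.77.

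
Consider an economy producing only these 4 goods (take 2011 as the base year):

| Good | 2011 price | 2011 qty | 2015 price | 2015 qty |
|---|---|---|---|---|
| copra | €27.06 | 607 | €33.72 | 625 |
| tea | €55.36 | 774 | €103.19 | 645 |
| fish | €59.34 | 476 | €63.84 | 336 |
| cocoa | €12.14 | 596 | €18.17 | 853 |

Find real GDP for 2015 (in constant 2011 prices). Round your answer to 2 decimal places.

Real GDP 2015 = Σ (p_2011 × q_2015) = 27.06·625 + 55.36·645 + 59.34·336 + 12.14·853 = 82913.36.

€82913.36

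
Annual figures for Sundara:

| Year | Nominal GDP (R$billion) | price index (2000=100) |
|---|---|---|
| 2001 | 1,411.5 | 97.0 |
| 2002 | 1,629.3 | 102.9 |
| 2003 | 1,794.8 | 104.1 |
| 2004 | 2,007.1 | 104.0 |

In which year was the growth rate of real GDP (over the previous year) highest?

2004

2002: real = 1629.3/1.029 = 1583.38; growth vs 2001 (1455.15) = 8.81%.
2003: real = 1794.8/1.041 = 1724.11; growth vs 2002 (1583.38) = 8.89%.
2004: real = 2007.1/1.040 = 1929.90; growth vs 2003 (1724.11) = 11.94%.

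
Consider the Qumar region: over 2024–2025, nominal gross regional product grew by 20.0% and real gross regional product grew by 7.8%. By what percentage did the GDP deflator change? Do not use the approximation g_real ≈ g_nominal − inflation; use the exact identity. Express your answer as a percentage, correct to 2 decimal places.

(1 + g_nom) = (1 + g_real)(1 + π), so π = 1.2000 / 1.0780 − 1 = 0.11317.

11.32%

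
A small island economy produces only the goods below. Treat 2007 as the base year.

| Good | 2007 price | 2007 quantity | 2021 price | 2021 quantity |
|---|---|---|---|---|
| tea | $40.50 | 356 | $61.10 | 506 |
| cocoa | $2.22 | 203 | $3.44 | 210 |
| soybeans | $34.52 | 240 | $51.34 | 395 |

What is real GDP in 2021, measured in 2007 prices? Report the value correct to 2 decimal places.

$34594.60

Real GDP 2021 = Σ (p_2007 × q_2021) = 40.50·506 + 2.22·210 + 34.52·395 = 34594.60.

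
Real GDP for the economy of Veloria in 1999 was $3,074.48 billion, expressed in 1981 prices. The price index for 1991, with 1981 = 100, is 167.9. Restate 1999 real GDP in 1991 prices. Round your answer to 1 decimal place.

Real GDP in 1991 prices = Real GDP in 1981 prices × (P_1991/P_1981) = 3074.48 × 1.679 = 5162.05.

$5,162.1 billion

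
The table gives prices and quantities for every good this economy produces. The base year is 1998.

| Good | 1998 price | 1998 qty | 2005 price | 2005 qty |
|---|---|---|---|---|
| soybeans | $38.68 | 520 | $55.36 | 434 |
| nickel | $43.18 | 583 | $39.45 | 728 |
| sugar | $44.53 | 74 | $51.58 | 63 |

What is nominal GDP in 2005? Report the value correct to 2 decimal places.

$55995.38

Nominal GDP 2005 = Σ (p_2005 × q_2005) = 55.36·434 + 39.45·728 + 51.58·63 = 55995.38.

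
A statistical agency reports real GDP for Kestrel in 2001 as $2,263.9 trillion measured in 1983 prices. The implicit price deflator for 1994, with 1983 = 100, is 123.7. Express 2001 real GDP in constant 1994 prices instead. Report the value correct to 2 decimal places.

$2,800.44 trillion

Real GDP in 1994 prices = Real GDP in 1983 prices × (P_1994/P_1983) = 2263.9 × 1.237 = 2800.44.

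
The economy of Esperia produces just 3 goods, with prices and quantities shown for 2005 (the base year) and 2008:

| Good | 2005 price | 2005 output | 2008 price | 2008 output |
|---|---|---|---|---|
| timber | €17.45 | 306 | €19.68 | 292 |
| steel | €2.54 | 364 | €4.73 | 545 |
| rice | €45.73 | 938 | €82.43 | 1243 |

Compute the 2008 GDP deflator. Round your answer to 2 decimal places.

174.95

Nominal GDP 2008 = 19.68·292 + 4.73·545 + 82.43·1243 = 110784.90.
Real GDP 2008 (at 2005 prices) = 17.45·292 + 2.54·545 + 45.73·1243 = 63322.09.
Deflator = Nominal/Real × 100 = 110784.90/63322.09 × 100 = 174.955.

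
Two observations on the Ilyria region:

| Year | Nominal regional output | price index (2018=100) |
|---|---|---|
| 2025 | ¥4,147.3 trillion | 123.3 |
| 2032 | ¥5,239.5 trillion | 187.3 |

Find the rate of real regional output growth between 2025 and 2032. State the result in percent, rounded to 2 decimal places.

-16.83%

Real regional output 2025 = 4147.3 / 1.233 = 3363.58.
Real regional output 2032 = 5239.5 / 1.873 = 2797.38.
Real growth = 2797.38 / 3363.58 − 1 = -0.1683.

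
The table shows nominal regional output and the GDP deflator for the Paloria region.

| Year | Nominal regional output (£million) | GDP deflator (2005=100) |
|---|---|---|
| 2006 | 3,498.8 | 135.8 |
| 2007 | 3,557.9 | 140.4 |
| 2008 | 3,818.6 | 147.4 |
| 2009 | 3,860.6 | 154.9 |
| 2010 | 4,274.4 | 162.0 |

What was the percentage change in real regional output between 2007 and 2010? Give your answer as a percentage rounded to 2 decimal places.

4.12%

Real regional output 2007 = 3557.9/1.404 = 2534.12.
Real regional output 2010 = 4274.4/1.620 = 2638.52.
Change = 2638.52/2534.12 − 1 = 0.0412.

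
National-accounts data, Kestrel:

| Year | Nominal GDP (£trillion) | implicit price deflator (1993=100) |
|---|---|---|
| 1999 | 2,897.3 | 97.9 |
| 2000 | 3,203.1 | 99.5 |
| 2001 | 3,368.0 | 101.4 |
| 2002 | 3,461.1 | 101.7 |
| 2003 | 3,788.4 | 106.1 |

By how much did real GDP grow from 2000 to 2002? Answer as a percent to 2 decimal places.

5.72%

Real GDP 2000 = 3203.1/0.995 = 3219.20.
Real GDP 2002 = 3461.1/1.017 = 3403.24.
Change = 3403.24/3219.20 − 1 = 0.0572.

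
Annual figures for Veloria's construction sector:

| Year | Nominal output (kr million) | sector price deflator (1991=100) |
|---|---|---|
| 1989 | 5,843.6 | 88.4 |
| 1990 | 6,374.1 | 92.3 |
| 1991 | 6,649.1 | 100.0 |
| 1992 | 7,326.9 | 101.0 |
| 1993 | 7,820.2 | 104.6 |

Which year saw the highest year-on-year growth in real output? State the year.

1992

1990: real = 6374.1/0.923 = 6905.85; growth vs 1989 (6610.41) = 4.47%.
1991: real = 6649.1/1.000 = 6649.10; growth vs 1990 (6905.85) = -3.72%.
1992: real = 7326.9/1.010 = 7254.36; growth vs 1991 (6649.10) = 9.10%.
1993: real = 7820.2/1.046 = 7476.29; growth vs 1992 (7254.36) = 3.06%.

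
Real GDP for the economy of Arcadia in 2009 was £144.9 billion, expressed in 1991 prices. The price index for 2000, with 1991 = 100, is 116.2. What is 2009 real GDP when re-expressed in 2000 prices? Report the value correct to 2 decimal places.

£168.37 billion

Real GDP in 2000 prices = Real GDP in 1991 prices × (P_2000/P_1991) = 144.9 × 1.162 = 168.37.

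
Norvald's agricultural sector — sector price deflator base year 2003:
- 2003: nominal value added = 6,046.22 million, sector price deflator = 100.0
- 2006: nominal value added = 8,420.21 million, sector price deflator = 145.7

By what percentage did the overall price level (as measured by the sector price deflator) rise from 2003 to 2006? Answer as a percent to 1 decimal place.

45.7%

Price-level change = 145.7 / 100.0 − 1 = 0.4570.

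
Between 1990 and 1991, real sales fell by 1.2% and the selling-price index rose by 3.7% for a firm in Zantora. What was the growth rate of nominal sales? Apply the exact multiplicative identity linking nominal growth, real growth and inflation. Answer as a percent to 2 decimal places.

2.46%

(1 + g_nom) = (1 + g_real)(1 + π) = 0.9880 × 1.0370 = 1.02456.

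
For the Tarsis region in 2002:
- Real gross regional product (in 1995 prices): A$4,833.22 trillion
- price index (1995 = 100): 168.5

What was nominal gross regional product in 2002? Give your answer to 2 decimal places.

A$8,143.98 trillion

Nominal gross regional product = Real × (price index/100) = 4833.22 × 1.685 = 8143.98.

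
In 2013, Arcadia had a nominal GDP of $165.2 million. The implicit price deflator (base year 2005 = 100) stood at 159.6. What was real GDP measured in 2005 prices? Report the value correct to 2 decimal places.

Real GDP = Nominal / (implicit price deflator/100) = 165.2 / 1.596 = 103.51.

$103.51 million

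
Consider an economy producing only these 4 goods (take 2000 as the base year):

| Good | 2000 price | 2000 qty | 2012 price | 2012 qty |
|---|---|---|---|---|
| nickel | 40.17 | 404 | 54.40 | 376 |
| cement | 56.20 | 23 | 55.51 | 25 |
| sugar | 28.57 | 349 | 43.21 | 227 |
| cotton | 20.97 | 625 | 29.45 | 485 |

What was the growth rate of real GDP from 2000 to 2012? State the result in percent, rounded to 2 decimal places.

Real GDP 2000 = Nominal GDP 2000 = 40.17·404 + 56.20·23 + 28.57·349 + 20.97·625 = 40598.46.
Real GDP 2012 (at 2000 prices) = 40.17·376 + 56.20·25 + 28.57·227 + 20.97·485 = 33164.76.
Real growth = 33164.76/40598.46 − 1 = -0.1831.

-18.31%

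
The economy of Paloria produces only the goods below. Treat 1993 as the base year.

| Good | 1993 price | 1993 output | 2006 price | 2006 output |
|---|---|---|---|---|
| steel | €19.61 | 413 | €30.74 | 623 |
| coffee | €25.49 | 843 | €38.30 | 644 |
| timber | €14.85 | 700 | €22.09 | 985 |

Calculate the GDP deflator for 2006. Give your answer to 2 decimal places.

151.58

Nominal GDP 2006 = 30.74·623 + 38.30·644 + 22.09·985 = 65574.87.
Real GDP 2006 (at 1993 prices) = 19.61·623 + 25.49·644 + 14.85·985 = 43259.84.
Deflator = Nominal/Real × 100 = 65574.87/43259.84 × 100 = 151.584.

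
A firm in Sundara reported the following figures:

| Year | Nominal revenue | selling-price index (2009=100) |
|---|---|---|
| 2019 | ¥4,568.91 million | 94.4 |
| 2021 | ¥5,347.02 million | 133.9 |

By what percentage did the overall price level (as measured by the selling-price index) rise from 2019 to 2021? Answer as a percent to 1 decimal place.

Price-level change = 133.9 / 94.4 − 1 = 0.4184.

41.8%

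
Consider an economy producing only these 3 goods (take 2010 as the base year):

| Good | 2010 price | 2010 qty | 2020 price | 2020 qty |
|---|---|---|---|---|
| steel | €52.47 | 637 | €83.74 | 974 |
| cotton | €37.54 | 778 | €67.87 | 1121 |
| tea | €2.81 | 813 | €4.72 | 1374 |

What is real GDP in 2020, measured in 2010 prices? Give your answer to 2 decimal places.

Real GDP 2020 = Σ (p_2010 × q_2020) = 52.47·974 + 37.54·1121 + 2.81·1374 = 97049.06.

€97049.06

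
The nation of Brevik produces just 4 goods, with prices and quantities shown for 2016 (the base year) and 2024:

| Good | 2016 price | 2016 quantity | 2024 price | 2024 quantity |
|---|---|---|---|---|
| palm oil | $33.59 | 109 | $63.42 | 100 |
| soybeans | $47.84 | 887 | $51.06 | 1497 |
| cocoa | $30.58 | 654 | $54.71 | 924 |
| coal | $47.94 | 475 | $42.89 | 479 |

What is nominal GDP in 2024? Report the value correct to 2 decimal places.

$153875.17

Nominal GDP 2024 = Σ (p_2024 × q_2024) = 63.42·100 + 51.06·1497 + 54.71·924 + 42.89·479 = 153875.17.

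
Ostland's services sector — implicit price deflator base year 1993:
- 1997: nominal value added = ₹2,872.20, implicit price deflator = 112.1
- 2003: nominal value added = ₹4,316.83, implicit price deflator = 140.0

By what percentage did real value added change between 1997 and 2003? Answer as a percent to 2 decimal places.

Real value added 1997 = 2872.20 / 1.121 = 2562.18.
Real value added 2003 = 4316.83 / 1.400 = 3083.45.
Real growth = 3083.45 / 2562.18 − 1 = 0.2034.

20.34%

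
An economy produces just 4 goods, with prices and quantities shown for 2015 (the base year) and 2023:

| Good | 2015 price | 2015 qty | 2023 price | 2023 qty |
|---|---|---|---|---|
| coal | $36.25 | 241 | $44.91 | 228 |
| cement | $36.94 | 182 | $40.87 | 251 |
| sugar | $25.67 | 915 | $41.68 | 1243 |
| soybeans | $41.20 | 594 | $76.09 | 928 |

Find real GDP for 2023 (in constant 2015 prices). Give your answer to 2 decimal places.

$87678.35

Real GDP 2023 = Σ (p_2015 × q_2023) = 36.25·228 + 36.94·251 + 25.67·1243 + 41.20·928 = 87678.35.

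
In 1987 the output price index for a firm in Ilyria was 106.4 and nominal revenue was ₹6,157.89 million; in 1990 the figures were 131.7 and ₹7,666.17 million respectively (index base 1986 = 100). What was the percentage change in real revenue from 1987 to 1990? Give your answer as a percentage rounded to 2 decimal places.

Real revenue 1987 = 6157.89 / 1.064 = 5787.49.
Real revenue 1990 = 7666.17 / 1.317 = 5820.93.
Real growth = 5820.93 / 5787.49 − 1 = 0.0058.

0.58%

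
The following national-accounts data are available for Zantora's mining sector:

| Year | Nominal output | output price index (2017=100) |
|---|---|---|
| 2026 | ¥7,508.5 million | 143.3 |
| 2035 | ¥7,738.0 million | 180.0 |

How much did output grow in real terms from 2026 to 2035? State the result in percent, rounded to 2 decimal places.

-17.96%

Deflate each year: 2026 → 7508.5/1.433 = 5239.71; 2035 → 7738.0/1.800 = 4298.89.
So real output changed by 4298.89/5239.71 − 1 = -0.1796, i.e. -17.96%.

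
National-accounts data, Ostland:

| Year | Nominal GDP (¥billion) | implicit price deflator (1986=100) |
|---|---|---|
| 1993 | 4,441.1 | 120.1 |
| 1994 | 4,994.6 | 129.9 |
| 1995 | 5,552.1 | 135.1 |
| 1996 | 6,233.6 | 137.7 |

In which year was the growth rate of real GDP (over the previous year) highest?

1996

1994: real = 4994.6/1.299 = 3844.96; growth vs 1993 (3697.84) = 3.98%.
1995: real = 5552.1/1.351 = 4109.62; growth vs 1994 (3844.96) = 6.88%.
1996: real = 6233.6/1.377 = 4526.94; growth vs 1995 (4109.62) = 10.15%.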